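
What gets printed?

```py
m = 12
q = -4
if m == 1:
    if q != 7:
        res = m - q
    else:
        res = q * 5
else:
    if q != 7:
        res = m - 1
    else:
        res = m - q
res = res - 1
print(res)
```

m=12, q=-4
m == 1 is False; q != 7 is True
→ res = m - 1 = 11
res = 11-1 = 10

10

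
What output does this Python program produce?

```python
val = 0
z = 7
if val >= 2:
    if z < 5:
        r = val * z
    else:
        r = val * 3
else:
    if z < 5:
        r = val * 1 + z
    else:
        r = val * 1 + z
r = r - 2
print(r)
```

5

val=0, z=7
val >= 2 is False; z < 5 is False
→ r = val * 1 + z = 7
r = 7-2 = 5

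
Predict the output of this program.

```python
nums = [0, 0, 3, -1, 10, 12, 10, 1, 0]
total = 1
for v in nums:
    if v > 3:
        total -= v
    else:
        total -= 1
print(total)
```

-37

v=0: not >3, total = 1-1 = 0
v=0: not >3, total = 0-1 = -1
v=3: not >3, total = (-1)-1 = -2
v=-1: not >3, total = (-2)-1 = -3
v=10: >3, total = (-3)-10 = -13
v=12: >3, total = (-13)-12 = -25
v=10: >3, total = (-25)-10 = -35
v=1: not >3, total = (-35)-1 = -36
v=0: not >3, total = (-36)-1 = -37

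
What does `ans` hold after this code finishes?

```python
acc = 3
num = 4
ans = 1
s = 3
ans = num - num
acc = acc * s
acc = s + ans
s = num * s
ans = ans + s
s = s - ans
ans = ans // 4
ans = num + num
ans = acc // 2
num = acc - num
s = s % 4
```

ans = 4-4 = 0
acc = 3*3 = 9
acc = 3+0 = 3
s = 4*3 = 12
ans = 0+12 = 12
s = 12-12 = 0
ans = 12//4 = 3
ans = 4+4 = 8
ans = 3//2 = 1
num = 3-4 = -1
s = 0%4 = 0

1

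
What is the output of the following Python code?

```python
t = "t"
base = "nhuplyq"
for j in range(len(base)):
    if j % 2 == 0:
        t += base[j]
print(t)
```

j=0: add 'n' → 'tn'
j=1: skip
j=2: add 'u' → 'tnu'
j=3: skip
j=4: add 'l' → 'tnul'
j=5: skip
j=6: add 'q' → 'tnulq'

tnulq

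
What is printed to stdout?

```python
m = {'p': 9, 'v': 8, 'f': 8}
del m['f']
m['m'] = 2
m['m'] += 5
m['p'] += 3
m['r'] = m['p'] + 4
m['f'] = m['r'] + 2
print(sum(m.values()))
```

del 'f' → {'p': 9, 'v': 8}
m['m'] = 2 → {'p': 9, 'v': 8, 'm': 2}
m['m'] = 2+5 = 7 → {'p': 9, 'v': 8, 'm': 7}
m['p'] = 9+3 = 12 → {'p': 12, 'v': 8, 'm': 7}
m['r'] = m['p']+4 = 16 → {'p': 12, 'v': 8, 'm': 7, 'r': 16}
m['f'] = m['r']+2 = 18 → {'p': 12, 'v': 8, 'm': 7, 'r': 16, 'f': 18}
sum of values = 61

61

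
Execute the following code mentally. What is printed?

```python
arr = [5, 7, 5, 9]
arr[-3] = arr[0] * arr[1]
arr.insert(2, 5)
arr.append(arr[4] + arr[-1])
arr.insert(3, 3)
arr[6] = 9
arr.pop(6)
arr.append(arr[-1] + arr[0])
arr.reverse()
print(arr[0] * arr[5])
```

arr[-3] = arr[0]*arr[1] = 5*7 = 35 → [5, 35, 5, 9]
insert 5 at 2 → [5, 35, 5, 5, 9]
append arr[4]+arr[-1] = 9+9 = 18 → [5, 35, 5, 5, 9, 18]
insert 3 at 3 → [5, 35, 5, 3, 5, 9, 18]
arr[6] = 9 → [5, 35, 5, 3, 5, 9, 9]
pop(6) removes 9 → [5, 35, 5, 3, 5, 9]
append arr[-1]+arr[0] = 9+5 = 14 → [5, 35, 5, 3, 5, 9, 14]
reverse → [14, 9, 5, 3, 5, 35, 5]
arr[0]*arr[5] = 14*35 = 490

490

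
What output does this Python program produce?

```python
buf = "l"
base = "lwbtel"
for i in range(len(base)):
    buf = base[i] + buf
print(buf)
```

i=0: prepend 'l' → 'll'
i=1: prepend 'w' → 'wll'
i=2: prepend 'b' → 'bwll'
i=3: prepend 't' → 'tbwll'
i=4: prepend 'e' → 'etbwll'
i=5: prepend 'l' → 'letbwll'

letbwll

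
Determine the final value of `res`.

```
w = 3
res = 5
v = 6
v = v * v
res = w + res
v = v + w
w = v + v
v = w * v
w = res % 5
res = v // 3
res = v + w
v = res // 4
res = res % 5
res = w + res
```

v = 6*6 = 36
res = 3+5 = 8
v = 36+3 = 39
w = 39+39 = 78
v = 78*39 = 3042
w = 8%5 = 3
res = 3042//3 = 1014
res = 3042+3 = 3045
v = 3045//4 = 761
res = 3045%5 = 0
res = 3+0 = 3

3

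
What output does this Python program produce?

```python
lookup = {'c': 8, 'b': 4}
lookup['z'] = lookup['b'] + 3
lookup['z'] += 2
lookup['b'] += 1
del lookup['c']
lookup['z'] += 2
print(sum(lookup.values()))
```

lookup['z'] = lookup['b']+3 = 7 → {'c': 8, 'b': 4, 'z': 7}
lookup['z'] = 7+2 = 9 → {'c': 8, 'b': 4, 'z': 9}
lookup['b'] = 4+1 = 5 → {'c': 8, 'b': 5, 'z': 9}
del 'c' → {'b': 5, 'z': 9}
lookup['z'] = 9+2 = 11 → {'b': 5, 'z': 11}
sum of values = 16

16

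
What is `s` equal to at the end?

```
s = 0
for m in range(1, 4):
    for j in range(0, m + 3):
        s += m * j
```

71

m=1,j=0: s = 0+0 = 0
m=1,j=1: s = 0+1 = 1
m=1,j=2: s = 1+2 = 3
m=1,j=3: s = 3+3 = 6
m=2,j=0: s = 6+0 = 6
m=2,j=1: s = 6+2 = 8
m=2,j=2: s = 8+4 = 12
m=2,j=3: s = 12+6 = 18
m=2,j=4: s = 18+8 = 26
m=3,j=0: s = 26+0 = 26
m=3,j=1: s = 26+3 = 29
m=3,j=2: s = 29+6 = 35
m=3,j=3: s = 35+9 = 44
m=3,j=4: s = 44+12 = 56
m=3,j=5: s = 56+15 = 71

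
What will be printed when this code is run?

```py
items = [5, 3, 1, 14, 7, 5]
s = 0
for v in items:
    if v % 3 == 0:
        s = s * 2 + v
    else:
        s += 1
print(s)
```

v=5: not %3==0, s = 0+1 = 1
v=3: %3==0, s = 1*2+3 = 5
v=1: not %3==0, s = 5+1 = 6
v=14: not %3==0, s = 6+1 = 7
v=7: not %3==0, s = 7+1 = 8
v=5: not %3==0, s = 8+1 = 9

9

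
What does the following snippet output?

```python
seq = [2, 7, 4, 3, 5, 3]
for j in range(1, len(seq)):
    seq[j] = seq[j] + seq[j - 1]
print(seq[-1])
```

24

j=1: seq[1] = 7+2 = 9 → [2, 9, 4, 3, 5, 3]
j=2: seq[2] = 4+9 = 13 → [2, 9, 13, 3, 5, 3]
j=3: seq[3] = 3+13 = 16 → [2, 9, 13, 16, 5, 3]
j=4: seq[4] = 5+16 = 21 → [2, 9, 13, 16, 21, 3]
j=5: seq[5] = 3+21 = 24 → [2, 9, 13, 16, 21, 24]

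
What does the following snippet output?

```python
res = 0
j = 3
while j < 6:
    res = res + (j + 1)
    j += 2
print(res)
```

j=3: res = 0+4 = 4
j=5: res = 4+6 = 10

10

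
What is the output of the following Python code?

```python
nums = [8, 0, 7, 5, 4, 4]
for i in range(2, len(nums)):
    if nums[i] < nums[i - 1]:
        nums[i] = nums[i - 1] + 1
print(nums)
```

i=2: 7>=0, unchanged → [8, 0, 7, 5, 4, 4]
i=3: 5<7, nums[3] = 7+1 = 8 → [8, 0, 7, 8, 4, 4]
i=4: 4<8, nums[4] = 8+1 = 9 → [8, 0, 7, 8, 9, 4]
i=5: 4<9, nums[5] = 9+1 = 10 → [8, 0, 7, 8, 9, 10]

[8, 0, 7, 8, 9, 10]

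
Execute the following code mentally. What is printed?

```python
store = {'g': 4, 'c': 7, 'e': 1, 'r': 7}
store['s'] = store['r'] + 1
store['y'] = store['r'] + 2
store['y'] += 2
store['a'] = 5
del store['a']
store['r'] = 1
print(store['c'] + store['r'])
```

store['s'] = store['r']+1 = 8 → {'g': 4, 'c': 7, 'e': 1, 'r': 7, 's': 8}
store['y'] = store['r']+2 = 9 → {'g': 4, 'c': 7, 'e': 1, 'r': 7, 's': 8, 'y': 9}
store['y'] = 9+2 = 11 → {'g': 4, 'c': 7, 'e': 1, 'r': 7, 's': 8, 'y': 11}
store['a'] = 5 → {'g': 4, 'c': 7, 'e': 1, 'r': 7, 's': 8, 'y': 11, 'a': 5}
del 'a' → {'g': 4, 'c': 7, 'e': 1, 'r': 7, 's': 8, 'y': 11}
store['r'] = 1 → {'g': 4, 'c': 7, 'e': 1, 'r': 1, 's': 8, 'y': 11}
store['c']+store['r'] = 7+1 = 8

8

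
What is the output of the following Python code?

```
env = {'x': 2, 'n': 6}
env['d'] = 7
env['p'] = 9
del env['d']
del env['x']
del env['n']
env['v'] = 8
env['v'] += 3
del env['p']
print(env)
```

{'v': 11}

env['d'] = 7 → {'x': 2, 'n': 6, 'd': 7}
env['p'] = 9 → {'x': 2, 'n': 6, 'd': 7, 'p': 9}
del 'd' → {'x': 2, 'n': 6, 'p': 9}
del 'x' → {'n': 6, 'p': 9}
del 'n' → {'p': 9}
env['v'] = 8 → {'p': 9, 'v': 8}
env['v'] = 8+3 = 11 → {'p': 9, 'v': 11}
del 'p' → {'v': 11}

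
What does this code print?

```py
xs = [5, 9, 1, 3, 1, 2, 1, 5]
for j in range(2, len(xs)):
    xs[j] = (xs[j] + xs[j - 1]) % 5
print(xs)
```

[5, 9, 0, 3, 4, 1, 2, 2]

j=2: xs[2] = (1+9)%5 = 0 → [5, 9, 0, 3, 1, 2, 1, 5]
j=3: xs[3] = (3+0)%5 = 3 → [5, 9, 0, 3, 1, 2, 1, 5]
j=4: xs[4] = (1+3)%5 = 4 → [5, 9, 0, 3, 4, 2, 1, 5]
j=5: xs[5] = (2+4)%5 = 1 → [5, 9, 0, 3, 4, 1, 1, 5]
j=6: xs[6] = (1+1)%5 = 2 → [5, 9, 0, 3, 4, 1, 2, 5]
j=7: xs[7] = (5+2)%5 = 2 → [5, 9, 0, 3, 4, 1, 2, 2]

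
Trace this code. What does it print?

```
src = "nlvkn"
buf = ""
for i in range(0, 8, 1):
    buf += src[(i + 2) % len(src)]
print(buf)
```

i=0: add src[2]='v' → 'v'
i=1: add src[3]='k' → 'vk'
i=2: add src[4]='n' → 'vkn'
i=3: add src[0]='n' → 'vknn'
i=4: add src[1]='l' → 'vknnl'
i=5: add src[2]='v' → 'vknnlv'
i=6: add src[3]='k' → 'vknnlvk'
i=7: add src[4]='n' → 'vknnlvkn'

vknnlvkn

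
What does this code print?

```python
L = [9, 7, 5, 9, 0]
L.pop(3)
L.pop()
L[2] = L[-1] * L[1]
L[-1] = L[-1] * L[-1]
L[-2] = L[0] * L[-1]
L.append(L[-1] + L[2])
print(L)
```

[9, 11025, 1225, 2450]

pop(3) removes 9 → [9, 7, 5, 0]
pop() removes 0 → [9, 7, 5]
L[2] = L[-1]*L[1] = 5*7 = 35 → [9, 7, 35]
L[-1] = L[-1]*L[-1] = 35*35 = 1225 → [9, 7, 1225]
L[-2] = L[0]*L[-1] = 9*1225 = 11025 → [9, 11025, 1225]
append L[-1]+L[2] = 1225+1225 = 2450 → [9, 11025, 1225, 2450]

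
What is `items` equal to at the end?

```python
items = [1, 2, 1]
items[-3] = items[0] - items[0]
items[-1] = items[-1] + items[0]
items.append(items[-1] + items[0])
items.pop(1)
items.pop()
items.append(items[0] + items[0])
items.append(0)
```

[0, 1, 0, 0]

items[-3] = items[0]-items[0] = 1-1 = 0 → [0, 2, 1]
items[-1] = items[-1]+items[0] = 1+0 = 1 → [0, 2, 1]
append items[-1]+items[0] = 1+0 = 1 → [0, 2, 1, 1]
pop(1) removes 2 → [0, 1, 1]
pop() removes 1 → [0, 1]
append items[0]+items[0] = 0+0 = 0 → [0, 1, 0]
append 0 → [0, 1, 0, 0]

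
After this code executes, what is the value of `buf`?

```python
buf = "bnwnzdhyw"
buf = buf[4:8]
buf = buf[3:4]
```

'y'

slice [4:8] → 'zdhy'
slice [3:4] → 'y'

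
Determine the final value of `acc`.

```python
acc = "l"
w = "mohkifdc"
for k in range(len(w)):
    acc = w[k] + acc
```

'cdfikhoml'

k=0: prepend 'm' → 'ml'
k=1: prepend 'o' → 'oml'
k=2: prepend 'h' → 'homl'
k=3: prepend 'k' → 'khoml'
k=4: prepend 'i' → 'ikhoml'
k=5: prepend 'f' → 'fikhoml'
k=6: prepend 'd' → 'dfikhoml'
k=7: prepend 'c' → 'cdfikhoml'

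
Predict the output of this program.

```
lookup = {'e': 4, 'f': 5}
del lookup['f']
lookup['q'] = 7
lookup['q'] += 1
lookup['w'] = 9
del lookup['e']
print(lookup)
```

del 'f' → {'e': 4}
lookup['q'] = 7 → {'e': 4, 'q': 7}
lookup['q'] = 7+1 = 8 → {'e': 4, 'q': 8}
lookup['w'] = 9 → {'e': 4, 'q': 8, 'w': 9}
del 'e' → {'q': 8, 'w': 9}

{'q': 8, 'w': 9}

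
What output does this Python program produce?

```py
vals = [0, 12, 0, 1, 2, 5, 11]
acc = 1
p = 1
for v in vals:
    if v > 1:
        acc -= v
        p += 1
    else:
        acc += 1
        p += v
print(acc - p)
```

v=0: not >1, acc = 1+1 = 2; p=1
v=12: >1, acc = 2-12 = -10; p=2
v=0: not >1, acc = (-10)+1 = -9; p=2
v=1: not >1, acc = (-9)+1 = -8; p=3
v=2: >1, acc = (-8)-2 = -10; p=4
v=5: >1, acc = (-10)-5 = -15; p=5
v=11: >1, acc = (-15)-11 = -26; p=6
acc-p = (-26)-6 = -32

-32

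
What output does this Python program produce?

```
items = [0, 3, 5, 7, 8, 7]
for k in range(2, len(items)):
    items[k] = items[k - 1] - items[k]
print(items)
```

k=2: items[2] = 3-5 = -2 → [0, 3, -2, 7, 8, 7]
k=3: items[3] = (-2)-7 = -9 → [0, 3, -2, -9, 8, 7]
k=4: items[4] = (-9)-8 = -17 → [0, 3, -2, -9, -17, 7]
k=5: items[5] = (-17)-7 = -24 → [0, 3, -2, -9, -17, -24]

[0, 3, -2, -9, -17, -24]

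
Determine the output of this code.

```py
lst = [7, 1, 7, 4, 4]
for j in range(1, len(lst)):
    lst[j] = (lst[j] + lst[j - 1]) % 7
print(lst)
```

[7, 1, 1, 5, 2]

j=1: lst[1] = (1+7)%7 = 1 → [7, 1, 7, 4, 4]
j=2: lst[2] = (7+1)%7 = 1 → [7, 1, 1, 4, 4]
j=3: lst[3] = (4+1)%7 = 5 → [7, 1, 1, 5, 4]
j=4: lst[4] = (4+5)%7 = 2 → [7, 1, 1, 5, 2]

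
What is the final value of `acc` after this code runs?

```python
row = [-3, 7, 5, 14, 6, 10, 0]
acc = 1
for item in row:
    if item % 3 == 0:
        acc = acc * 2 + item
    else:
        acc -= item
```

item=-3: %3==0, acc = 1*2+(-3) = -1
item=7: not %3==0, acc = (-1)-7 = -8
item=5: not %3==0, acc = (-8)-5 = -13
item=14: not %3==0, acc = (-13)-14 = -27
item=6: %3==0, acc = (-27)*2+6 = -48
item=10: not %3==0, acc = (-48)-10 = -58
item=0: %3==0, acc = (-58)*2+0 = -116

-116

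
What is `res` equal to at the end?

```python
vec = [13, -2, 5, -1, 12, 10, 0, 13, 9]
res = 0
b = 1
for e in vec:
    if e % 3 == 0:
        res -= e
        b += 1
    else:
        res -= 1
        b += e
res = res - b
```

-69

e=13: not %3==0, res = 0-1 = -1; b=14
e=-2: not %3==0, res = (-1)-1 = -2; b=12
e=5: not %3==0, res = (-2)-1 = -3; b=17
e=-1: not %3==0, res = (-3)-1 = -4; b=16
e=12: %3==0, res = (-4)-12 = -16; b=17
e=10: not %3==0, res = (-16)-1 = -17; b=27
e=0: %3==0, res = (-17)-0 = -17; b=28
e=13: not %3==0, res = (-17)-1 = -18; b=41
e=9: %3==0, res = (-18)-9 = -27; b=42
res-b = (-27)-42 = -69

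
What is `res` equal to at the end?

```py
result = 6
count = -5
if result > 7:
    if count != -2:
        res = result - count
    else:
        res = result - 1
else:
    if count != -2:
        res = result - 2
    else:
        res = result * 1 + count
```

4

result=6, count=-5
result > 7 is False; count != -2 is True
→ res = result - 2 = 4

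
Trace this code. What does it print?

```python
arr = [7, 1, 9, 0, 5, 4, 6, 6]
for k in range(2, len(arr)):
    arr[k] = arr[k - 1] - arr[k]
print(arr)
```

[7, 1, -8, -8, -13, -17, -23, -29]

k=2: arr[2] = 1-9 = -8 → [7, 1, -8, 0, 5, 4, 6, 6]
k=3: arr[3] = (-8)-0 = -8 → [7, 1, -8, -8, 5, 4, 6, 6]
k=4: arr[4] = (-8)-5 = -13 → [7, 1, -8, -8, -13, 4, 6, 6]
k=5: arr[5] = (-13)-4 = -17 → [7, 1, -8, -8, -13, -17, 6, 6]
k=6: arr[6] = (-17)-6 = -23 → [7, 1, -8, -8, -13, -17, -23, 6]
k=7: arr[7] = (-23)-6 = -29 → [7, 1, -8, -8, -13, -17, -23, -29]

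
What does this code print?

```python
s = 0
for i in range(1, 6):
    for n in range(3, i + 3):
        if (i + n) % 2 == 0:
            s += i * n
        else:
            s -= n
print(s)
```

i=1,n=3: even sum, s = 0+3 = 3
i=2,n=3: odd sum, s = 3-3 = 0
i=2,n=4: even sum, s = 0+8 = 8
i=3,n=3: even sum, s = 8+9 = 17
i=3,n=4: odd sum, s = 17-4 = 13
i=3,n=5: even sum, s = 13+15 = 28
i=4,n=3: odd sum, s = 28-3 = 25
i=4,n=4: even sum, s = 25+16 = 41
i=4,n=5: odd sum, s = 41-5 = 36
i=4,n=6: even sum, s = 36+24 = 60
i=5,n=3: even sum, s = 60+15 = 75
i=5,n=4: odd sum, s = 75-4 = 71
i=5,n=5: even sum, s = 71+25 = 96
i=5,n=6: odd sum, s = 96-6 = 90
i=5,n=7: even sum, s = 90+35 = 125

125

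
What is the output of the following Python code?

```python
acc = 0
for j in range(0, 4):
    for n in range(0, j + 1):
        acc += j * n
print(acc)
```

j=0,n=0: acc = 0+0 = 0
j=1,n=0: acc = 0+0 = 0
j=1,n=1: acc = 0+1 = 1
j=2,n=0: acc = 1+0 = 1
j=2,n=1: acc = 1+2 = 3
j=2,n=2: acc = 3+4 = 7
j=3,n=0: acc = 7+0 = 7
j=3,n=1: acc = 7+3 = 10
j=3,n=2: acc = 10+6 = 16
j=3,n=3: acc = 16+9 = 25

25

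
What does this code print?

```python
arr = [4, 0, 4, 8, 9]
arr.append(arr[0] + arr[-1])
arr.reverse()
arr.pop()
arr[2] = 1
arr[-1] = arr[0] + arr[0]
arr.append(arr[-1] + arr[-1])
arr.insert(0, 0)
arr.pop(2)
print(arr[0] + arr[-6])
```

append arr[0]+arr[-1] = 4+9 = 13 → [4, 0, 4, 8, 9, 13]
reverse → [13, 9, 8, 4, 0, 4]
pop() removes 4 → [13, 9, 8, 4, 0]
arr[2] = 1 → [13, 9, 1, 4, 0]
arr[-1] = arr[0]+arr[0] = 13+13 = 26 → [13, 9, 1, 4, 26]
append arr[-1]+arr[-1] = 26+26 = 52 → [13, 9, 1, 4, 26, 52]
insert 0 at 0 → [0, 13, 9, 1, 4, 26, 52]
pop(2) removes 9 → [0, 13, 1, 4, 26, 52]
arr[0]+arr[-6] = 0+0 = 0

0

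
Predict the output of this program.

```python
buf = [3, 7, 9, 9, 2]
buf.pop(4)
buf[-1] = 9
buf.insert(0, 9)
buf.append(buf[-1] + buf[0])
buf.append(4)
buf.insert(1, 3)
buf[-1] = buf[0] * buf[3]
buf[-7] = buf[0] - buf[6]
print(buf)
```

[9, -9, 3, 7, 9, 9, 18, 63]

pop(4) removes 2 → [3, 7, 9, 9]
buf[-1] = 9 → [3, 7, 9, 9]
insert 9 at 0 → [9, 3, 7, 9, 9]
append buf[-1]+buf[0] = 9+9 = 18 → [9, 3, 7, 9, 9, 18]
append 4 → [9, 3, 7, 9, 9, 18, 4]
insert 3 at 1 → [9, 3, 3, 7, 9, 9, 18, 4]
buf[-1] = buf[0]*buf[3] = 9*7 = 63 → [9, 3, 3, 7, 9, 9, 18, 63]
buf[-7] = buf[0]-buf[6] = 9-18 = -9 → [9, -9, 3, 7, 9, 9, 18, 63]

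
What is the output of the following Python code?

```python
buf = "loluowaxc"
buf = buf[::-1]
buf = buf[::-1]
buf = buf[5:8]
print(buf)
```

wax

reverse → 'cxawoulol'
reverse → 'loluowaxc'
slice [5:8] → 'wax'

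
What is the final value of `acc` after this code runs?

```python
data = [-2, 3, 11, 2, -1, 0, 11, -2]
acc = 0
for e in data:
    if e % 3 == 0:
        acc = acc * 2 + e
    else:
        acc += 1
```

e=-2: not %3==0, acc = 0+1 = 1
e=3: %3==0, acc = 1*2+3 = 5
e=11: not %3==0, acc = 5+1 = 6
e=2: not %3==0, acc = 6+1 = 7
e=-1: not %3==0, acc = 7+1 = 8
e=0: %3==0, acc = 8*2+0 = 16
e=11: not %3==0, acc = 16+1 = 17
e=-2: not %3==0, acc = 17+1 = 18

18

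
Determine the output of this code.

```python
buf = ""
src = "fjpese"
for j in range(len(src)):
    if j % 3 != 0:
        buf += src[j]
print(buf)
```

jpse

j=0: skip
j=1: add 'j' → 'j'
j=2: add 'p' → 'jp'
j=3: skip
j=4: add 's' → 'jps'
j=5: add 'e' → 'jpse'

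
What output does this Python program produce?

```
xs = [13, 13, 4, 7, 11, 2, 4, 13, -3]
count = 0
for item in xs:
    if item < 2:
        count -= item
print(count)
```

3

item=13: not <2
item=13: not <2
item=4: not <2
item=7: not <2
item=11: not <2
item=2: not <2
item=4: not <2
item=13: not <2
item=-3: <2, count = 0-(-3) = 3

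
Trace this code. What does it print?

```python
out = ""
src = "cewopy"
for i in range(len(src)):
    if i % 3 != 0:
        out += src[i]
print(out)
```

i=0: skip
i=1: add 'e' → 'e'
i=2: add 'w' → 'ew'
i=3: skip
i=4: add 'p' → 'ewp'
i=5: add 'y' → 'ewpy'

ewpy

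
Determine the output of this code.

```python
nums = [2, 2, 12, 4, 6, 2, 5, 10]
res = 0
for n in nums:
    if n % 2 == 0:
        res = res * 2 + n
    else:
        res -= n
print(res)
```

n=2: even, res = 0*2+2 = 2
n=2: even, res = 2*2+2 = 6
n=12: even, res = 6*2+12 = 24
n=4: even, res = 24*2+4 = 52
n=6: even, res = 52*2+6 = 110
n=2: even, res = 110*2+2 = 222
n=5: not even, res = 222-5 = 217
n=10: even, res = 217*2+10 = 444

444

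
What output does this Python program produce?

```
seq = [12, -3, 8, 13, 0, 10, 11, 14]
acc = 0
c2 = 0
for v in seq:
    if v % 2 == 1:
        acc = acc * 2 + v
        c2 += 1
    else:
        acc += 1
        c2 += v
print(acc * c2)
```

1974

v=12: not odd, acc = 0+1 = 1; c2=12
v=-3: odd, acc = 1*2+(-3) = -1; c2=13
v=8: not odd, acc = (-1)+1 = 0; c2=21
v=13: odd, acc = 0*2+13 = 13; c2=22
v=0: not odd, acc = 13+1 = 14; c2=22
v=10: not odd, acc = 14+1 = 15; c2=32
v=11: odd, acc = 15*2+11 = 41; c2=33
v=14: not odd, acc = 41+1 = 42; c2=47
acc*c2 = 42*47 = 1974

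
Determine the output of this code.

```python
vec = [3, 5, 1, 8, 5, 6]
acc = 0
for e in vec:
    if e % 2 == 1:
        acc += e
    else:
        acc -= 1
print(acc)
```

12

e=3: odd, acc = 0+3 = 3
e=5: odd, acc = 3+5 = 8
e=1: odd, acc = 8+1 = 9
e=8: not odd, acc = 9-1 = 8
e=5: odd, acc = 8+5 = 13
e=6: not odd, acc = 13-1 = 12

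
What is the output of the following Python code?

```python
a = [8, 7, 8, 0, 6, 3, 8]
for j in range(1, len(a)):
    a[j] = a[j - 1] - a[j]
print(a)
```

[8, 1, -7, -7, -13, -16, -24]

j=1: a[1] = 8-7 = 1 → [8, 1, 8, 0, 6, 3, 8]
j=2: a[2] = 1-8 = -7 → [8, 1, -7, 0, 6, 3, 8]
j=3: a[3] = (-7)-0 = -7 → [8, 1, -7, -7, 6, 3, 8]
j=4: a[4] = (-7)-6 = -13 → [8, 1, -7, -7, -13, 3, 8]
j=5: a[5] = (-13)-3 = -16 → [8, 1, -7, -7, -13, -16, 8]
j=6: a[6] = (-16)-8 = -24 → [8, 1, -7, -7, -13, -16, -24]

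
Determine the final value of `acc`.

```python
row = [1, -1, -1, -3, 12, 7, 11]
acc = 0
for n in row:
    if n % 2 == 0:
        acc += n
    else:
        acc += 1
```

n=1: not even, acc = 0+1 = 1
n=-1: not even, acc = 1+1 = 2
n=-1: not even, acc = 2+1 = 3
n=-3: not even, acc = 3+1 = 4
n=12: even, acc = 4+12 = 16
n=7: not even, acc = 16+1 = 17
n=11: not even, acc = 17+1 = 18

18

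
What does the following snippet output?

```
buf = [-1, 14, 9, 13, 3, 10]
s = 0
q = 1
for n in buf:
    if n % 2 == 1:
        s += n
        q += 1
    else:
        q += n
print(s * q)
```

696

n=-1: odd, s = 0+(-1) = -1; q=2
n=14: not odd; q=16
n=9: odd, s = (-1)+9 = 8; q=17
n=13: odd, s = 8+13 = 21; q=18
n=3: odd, s = 21+3 = 24; q=19
n=10: not odd; q=29
s*q = 24*29 = 696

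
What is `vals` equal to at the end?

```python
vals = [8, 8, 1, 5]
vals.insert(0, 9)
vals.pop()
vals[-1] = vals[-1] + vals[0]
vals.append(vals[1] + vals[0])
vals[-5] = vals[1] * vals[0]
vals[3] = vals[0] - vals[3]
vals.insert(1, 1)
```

[72, 1, 8, 8, 62, 17]

insert 9 at 0 → [9, 8, 8, 1, 5]
pop() removes 5 → [9, 8, 8, 1]
vals[-1] = vals[-1]+vals[0] = 1+9 = 10 → [9, 8, 8, 10]
append vals[1]+vals[0] = 8+9 = 17 → [9, 8, 8, 10, 17]
vals[-5] = vals[1]*vals[0] = 8*9 = 72 → [72, 8, 8, 10, 17]
vals[3] = vals[0]-vals[3] = 72-10 = 62 → [72, 8, 8, 62, 17]
insert 1 at 1 → [72, 1, 8, 8, 62, 17]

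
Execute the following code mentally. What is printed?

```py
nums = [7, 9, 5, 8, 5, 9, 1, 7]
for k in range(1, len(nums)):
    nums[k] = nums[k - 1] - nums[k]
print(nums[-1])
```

k=1: nums[1] = 7-9 = -2 → [7, -2, 5, 8, 5, 9, 1, 7]
k=2: nums[2] = (-2)-5 = -7 → [7, -2, -7, 8, 5, 9, 1, 7]
k=3: nums[3] = (-7)-8 = -15 → [7, -2, -7, -15, 5, 9, 1, 7]
k=4: nums[4] = (-15)-5 = -20 → [7, -2, -7, -15, -20, 9, 1, 7]
k=5: nums[5] = (-20)-9 = -29 → [7, -2, -7, -15, -20, -29, 1, 7]
k=6: nums[6] = (-29)-1 = -30 → [7, -2, -7, -15, -20, -29, -30, 7]
k=7: nums[7] = (-30)-7 = -37 → [7, -2, -7, -15, -20, -29, -30, -37]

-37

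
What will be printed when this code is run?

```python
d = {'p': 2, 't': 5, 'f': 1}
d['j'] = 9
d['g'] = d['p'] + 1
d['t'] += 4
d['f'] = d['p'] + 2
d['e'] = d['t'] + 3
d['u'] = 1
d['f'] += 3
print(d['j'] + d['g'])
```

d['j'] = 9 → {'p': 2, 't': 5, 'f': 1, 'j': 9}
d['g'] = d['p']+1 = 3 → {'p': 2, 't': 5, 'f': 1, 'j': 9, 'g': 3}
d['t'] = 5+4 = 9 → {'p': 2, 't': 9, 'f': 1, 'j': 9, 'g': 3}
d['f'] = d['p']+2 = 4 → {'p': 2, 't': 9, 'f': 4, 'j': 9, 'g': 3}
d['e'] = d['t']+3 = 12 → {'p': 2, 't': 9, 'f': 4, 'j': 9, 'g': 3, 'e': 12}
d['u'] = 1 → {'p': 2, 't': 9, 'f': 4, 'j': 9, 'g': 3, 'e': 12, 'u': 1}
d['f'] = 4+3 = 7 → {'p': 2, 't': 9, 'f': 7, 'j': 9, 'g': 3, 'e': 12, 'u': 1}
d['j']+d['g'] = 9+3 = 12

12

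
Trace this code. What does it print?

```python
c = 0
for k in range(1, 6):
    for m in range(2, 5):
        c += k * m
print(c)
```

135

k=1,m=2: c = 0+2 = 2
k=1,m=3: c = 2+3 = 5
k=1,m=4: c = 5+4 = 9
k=2,m=2: c = 9+4 = 13
k=2,m=3: c = 13+6 = 19
k=2,m=4: c = 19+8 = 27
k=3,m=2: c = 27+6 = 33
k=3,m=3: c = 33+9 = 42
k=3,m=4: c = 42+12 = 54
k=4,m=2: c = 54+8 = 62
k=4,m=3: c = 62+12 = 74
k=4,m=4: c = 74+16 = 90
k=5,m=2: c = 90+10 = 100
k=5,m=3: c = 100+15 = 115
k=5,m=4: c = 115+20 = 135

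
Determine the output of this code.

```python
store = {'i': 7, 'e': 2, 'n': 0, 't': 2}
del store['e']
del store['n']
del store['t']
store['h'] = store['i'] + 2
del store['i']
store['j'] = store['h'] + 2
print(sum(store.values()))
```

del 'e' → {'i': 7, 'n': 0, 't': 2}
del 'n' → {'i': 7, 't': 2}
del 't' → {'i': 7}
store['h'] = store['i']+2 = 9 → {'i': 7, 'h': 9}
del 'i' → {'h': 9}
store['j'] = store['h']+2 = 11 → {'h': 9, 'j': 11}
sum of values = 20

20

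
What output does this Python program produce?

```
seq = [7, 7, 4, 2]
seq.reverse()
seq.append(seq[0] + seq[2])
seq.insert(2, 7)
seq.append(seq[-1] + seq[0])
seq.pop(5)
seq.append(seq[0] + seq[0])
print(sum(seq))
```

reverse → [2, 4, 7, 7]
append seq[0]+seq[2] = 2+7 = 9 → [2, 4, 7, 7, 9]
insert 7 at 2 → [2, 4, 7, 7, 7, 9]
append seq[-1]+seq[0] = 9+2 = 11 → [2, 4, 7, 7, 7, 9, 11]
pop(5) removes 9 → [2, 4, 7, 7, 7, 11]
append seq[0]+seq[0] = 2+2 = 4 → [2, 4, 7, 7, 7, 11, 4]
sum = 42

42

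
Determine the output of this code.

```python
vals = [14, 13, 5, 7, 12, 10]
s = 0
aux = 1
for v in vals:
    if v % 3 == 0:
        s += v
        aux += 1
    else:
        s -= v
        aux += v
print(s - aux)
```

-88

v=14: not %3==0, s = 0-14 = -14; aux=15
v=13: not %3==0, s = (-14)-13 = -27; aux=28
v=5: not %3==0, s = (-27)-5 = -32; aux=33
v=7: not %3==0, s = (-32)-7 = -39; aux=40
v=12: %3==0, s = (-39)+12 = -27; aux=41
v=10: not %3==0, s = (-27)-10 = -37; aux=51
s-aux = (-37)-51 = -88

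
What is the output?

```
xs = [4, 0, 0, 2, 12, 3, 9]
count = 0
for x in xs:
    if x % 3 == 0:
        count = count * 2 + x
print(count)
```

x=4: not %3==0
x=0: %3==0, count = 0*2+0 = 0
x=0: %3==0, count = 0*2+0 = 0
x=2: not %3==0
x=12: %3==0, count = 0*2+12 = 12
x=3: %3==0, count = 12*2+3 = 27
x=9: %3==0, count = 27*2+9 = 63

63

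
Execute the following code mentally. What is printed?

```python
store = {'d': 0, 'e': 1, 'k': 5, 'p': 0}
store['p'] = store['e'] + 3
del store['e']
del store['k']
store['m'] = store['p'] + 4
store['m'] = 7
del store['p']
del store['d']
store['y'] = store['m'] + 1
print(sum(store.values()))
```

15

store['p'] = store['e']+3 = 4 → {'d': 0, 'e': 1, 'k': 5, 'p': 4}
del 'e' → {'d': 0, 'k': 5, 'p': 4}
del 'k' → {'d': 0, 'p': 4}
store['m'] = store['p']+4 = 8 → {'d': 0, 'p': 4, 'm': 8}
store['m'] = 7 → {'d': 0, 'p': 4, 'm': 7}
del 'p' → {'d': 0, 'm': 7}
del 'd' → {'m': 7}
store['y'] = store['m']+1 = 8 → {'m': 7, 'y': 8}
sum of values = 15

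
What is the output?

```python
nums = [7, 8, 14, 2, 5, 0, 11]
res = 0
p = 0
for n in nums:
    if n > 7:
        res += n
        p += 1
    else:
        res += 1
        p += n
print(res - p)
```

20

n=7: not >7, res = 0+1 = 1; p=7
n=8: >7, res = 1+8 = 9; p=8
n=14: >7, res = 9+14 = 23; p=9
n=2: not >7, res = 23+1 = 24; p=11
n=5: not >7, res = 24+1 = 25; p=16
n=0: not >7, res = 25+1 = 26; p=16
n=11: >7, res = 26+11 = 37; p=17
res-p = 37-17 = 20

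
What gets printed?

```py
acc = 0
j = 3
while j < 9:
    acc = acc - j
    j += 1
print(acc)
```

-33

j=3: acc = 0-3 = -3
j=4: acc = (-3)-4 = -7
j=5: acc = (-7)-5 = -12
j=6: acc = (-12)-6 = -18
j=7: acc = (-18)-7 = -25
j=8: acc = (-25)-8 = -33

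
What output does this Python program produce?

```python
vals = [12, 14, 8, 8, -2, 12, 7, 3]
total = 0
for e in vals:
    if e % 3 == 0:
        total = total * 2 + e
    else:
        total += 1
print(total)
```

e=12: %3==0, total = 0*2+12 = 12
e=14: not %3==0, total = 12+1 = 13
e=8: not %3==0, total = 13+1 = 14
e=8: not %3==0, total = 14+1 = 15
e=-2: not %3==0, total = 15+1 = 16
e=12: %3==0, total = 16*2+12 = 44
e=7: not %3==0, total = 44+1 = 45
e=3: %3==0, total = 45*2+3 = 93

93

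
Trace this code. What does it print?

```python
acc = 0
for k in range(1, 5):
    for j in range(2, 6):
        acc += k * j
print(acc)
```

140

k=1,j=2: acc = 0+2 = 2
k=1,j=3: acc = 2+3 = 5
k=1,j=4: acc = 5+4 = 9
k=1,j=5: acc = 9+5 = 14
k=2,j=2: acc = 14+4 = 18
k=2,j=3: acc = 18+6 = 24
k=2,j=4: acc = 24+8 = 32
k=2,j=5: acc = 32+10 = 42
k=3,j=2: acc = 42+6 = 48
k=3,j=3: acc = 48+9 = 57
k=3,j=4: acc = 57+12 = 69
k=3,j=5: acc = 69+15 = 84
k=4,j=2: acc = 84+8 = 92
k=4,j=3: acc = 92+12 = 104
k=4,j=4: acc = 104+16 = 120
k=4,j=5: acc = 120+20 = 140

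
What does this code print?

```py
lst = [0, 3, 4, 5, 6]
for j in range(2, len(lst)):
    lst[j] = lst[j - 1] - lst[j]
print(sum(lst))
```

j=2: lst[2] = 3-4 = -1 → [0, 3, -1, 5, 6]
j=3: lst[3] = (-1)-5 = -6 → [0, 3, -1, -6, 6]
j=4: lst[4] = (-6)-6 = -12 → [0, 3, -1, -6, -12]
sum = -16

-16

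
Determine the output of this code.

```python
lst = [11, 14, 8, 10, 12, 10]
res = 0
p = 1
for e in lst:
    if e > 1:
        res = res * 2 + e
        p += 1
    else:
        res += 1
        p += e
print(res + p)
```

e=11: >1, res = 0*2+11 = 11; p=2
e=14: >1, res = 11*2+14 = 36; p=3
e=8: >1, res = 36*2+8 = 80; p=4
e=10: >1, res = 80*2+10 = 170; p=5
e=12: >1, res = 170*2+12 = 352; p=6
e=10: >1, res = 352*2+10 = 714; p=7
res+p = 714+7 = 721

721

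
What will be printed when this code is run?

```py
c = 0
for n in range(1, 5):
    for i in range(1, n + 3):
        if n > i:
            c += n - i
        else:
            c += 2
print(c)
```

n=1,i=1: not 1>1, c = 0+2 = 2
n=1,i=2: not 1>2, c = 2+2 = 4
n=1,i=3: not 1>3, c = 4+2 = 6
n=2,i=1: 2>1, c = 6+1 = 7
n=2,i=2: not 2>2, c = 7+2 = 9
n=2,i=3: not 2>3, c = 9+2 = 11
n=2,i=4: not 2>4, c = 11+2 = 13
n=3,i=1: 3>1, c = 13+2 = 15
n=3,i=2: 3>2, c = 15+1 = 16
n=3,i=3: not 3>3, c = 16+2 = 18
n=3,i=4: not 3>4, c = 18+2 = 20
n=3,i=5: not 3>5, c = 20+2 = 22
n=4,i=1: 4>1, c = 22+3 = 25
n=4,i=2: 4>2, c = 25+2 = 27
n=4,i=3: 4>3, c = 27+1 = 28
n=4,i=4: not 4>4, c = 28+2 = 30
n=4,i=5: not 4>5, c = 30+2 = 32
n=4,i=6: not 4>6, c = 32+2 = 34

34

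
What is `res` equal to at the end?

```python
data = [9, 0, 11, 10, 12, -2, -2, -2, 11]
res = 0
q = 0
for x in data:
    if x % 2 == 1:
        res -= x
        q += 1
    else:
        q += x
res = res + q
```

x=9: odd, res = 0-9 = -9; q=1
x=0: not odd; q=1
x=11: odd, res = (-9)-11 = -20; q=2
x=10: not odd; q=12
x=12: not odd; q=24
x=-2: not odd; q=22
x=-2: not odd; q=20
x=-2: not odd; q=18
x=11: odd, res = (-20)-11 = -31; q=19
res+q = (-31)+19 = -12

-12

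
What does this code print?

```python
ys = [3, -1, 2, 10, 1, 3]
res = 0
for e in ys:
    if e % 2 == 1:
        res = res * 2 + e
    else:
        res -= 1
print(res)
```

17

e=3: odd, res = 0*2+3 = 3
e=-1: odd, res = 3*2+(-1) = 5
e=2: not odd, res = 5-1 = 4
e=10: not odd, res = 4-1 = 3
e=1: odd, res = 3*2+1 = 7
e=3: odd, res = 7*2+3 = 17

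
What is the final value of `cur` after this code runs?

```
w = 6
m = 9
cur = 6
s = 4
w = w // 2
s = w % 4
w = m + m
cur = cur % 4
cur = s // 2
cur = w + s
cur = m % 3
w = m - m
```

0

w = 6//2 = 3
s = 3%4 = 3
w = 9+9 = 18
cur = 6%4 = 2
cur = 3//2 = 1
cur = 18+3 = 21
cur = 9%3 = 0
w = 9-9 = 0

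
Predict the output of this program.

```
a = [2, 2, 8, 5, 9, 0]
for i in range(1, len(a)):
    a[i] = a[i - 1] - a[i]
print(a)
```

[2, 0, -8, -13, -22, -22]

i=1: a[1] = 2-2 = 0 → [2, 0, 8, 5, 9, 0]
i=2: a[2] = 0-8 = -8 → [2, 0, -8, 5, 9, 0]
i=3: a[3] = (-8)-5 = -13 → [2, 0, -8, -13, 9, 0]
i=4: a[4] = (-13)-9 = -22 → [2, 0, -8, -13, -22, 0]
i=5: a[5] = (-22)-0 = -22 → [2, 0, -8, -13, -22, -22]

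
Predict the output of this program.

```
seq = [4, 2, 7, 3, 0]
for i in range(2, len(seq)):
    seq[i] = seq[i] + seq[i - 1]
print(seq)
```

i=2: seq[2] = 7+2 = 9 → [4, 2, 9, 3, 0]
i=3: seq[3] = 3+9 = 12 → [4, 2, 9, 12, 0]
i=4: seq[4] = 0+12 = 12 → [4, 2, 9, 12, 12]

[4, 2, 9, 12, 12]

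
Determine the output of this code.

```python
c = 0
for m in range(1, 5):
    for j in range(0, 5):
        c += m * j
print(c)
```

100

m=1,j=0: c = 0+0 = 0
m=1,j=1: c = 0+1 = 1
m=1,j=2: c = 1+2 = 3
m=1,j=3: c = 3+3 = 6
m=1,j=4: c = 6+4 = 10
m=2,j=0: c = 10+0 = 10
m=2,j=1: c = 10+2 = 12
m=2,j=2: c = 12+4 = 16
m=2,j=3: c = 16+6 = 22
m=2,j=4: c = 22+8 = 30
m=3,j=0: c = 30+0 = 30
m=3,j=1: c = 30+3 = 33
m=3,j=2: c = 33+6 = 39
m=3,j=3: c = 39+9 = 48
m=3,j=4: c = 48+12 = 60
m=4,j=0: c = 60+0 = 60
m=4,j=1: c = 60+4 = 64
m=4,j=2: c = 64+8 = 72
m=4,j=3: c = 72+12 = 84
m=4,j=4: c = 84+16 = 100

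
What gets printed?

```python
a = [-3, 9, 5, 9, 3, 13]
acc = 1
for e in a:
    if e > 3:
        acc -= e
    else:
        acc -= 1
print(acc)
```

e=-3: not >3, acc = 1-1 = 0
e=9: >3, acc = 0-9 = -9
e=5: >3, acc = (-9)-5 = -14
e=9: >3, acc = (-14)-9 = -23
e=3: not >3, acc = (-23)-1 = -24
e=13: >3, acc = (-24)-13 = -37

-37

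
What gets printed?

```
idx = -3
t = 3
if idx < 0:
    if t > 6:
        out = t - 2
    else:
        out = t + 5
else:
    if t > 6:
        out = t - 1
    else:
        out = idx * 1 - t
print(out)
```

idx=-3, t=3
idx < 0 is True; t > 6 is False
→ out = t + 5 = 8

8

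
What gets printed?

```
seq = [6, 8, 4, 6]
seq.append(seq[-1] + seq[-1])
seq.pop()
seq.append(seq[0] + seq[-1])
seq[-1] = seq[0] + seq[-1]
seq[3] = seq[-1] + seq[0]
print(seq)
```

[6, 8, 4, 24, 18]

append seq[-1]+seq[-1] = 6+6 = 12 → [6, 8, 4, 6, 12]
pop() removes 12 → [6, 8, 4, 6]
append seq[0]+seq[-1] = 6+6 = 12 → [6, 8, 4, 6, 12]
seq[-1] = seq[0]+seq[-1] = 6+12 = 18 → [6, 8, 4, 6, 18]
seq[3] = seq[-1]+seq[0] = 18+6 = 24 → [6, 8, 4, 24, 18]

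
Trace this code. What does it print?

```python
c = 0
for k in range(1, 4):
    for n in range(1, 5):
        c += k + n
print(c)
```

54

k=1,n=1: c = 0+2 = 2
k=1,n=2: c = 2+3 = 5
k=1,n=3: c = 5+4 = 9
k=1,n=4: c = 9+5 = 14
k=2,n=1: c = 14+3 = 17
k=2,n=2: c = 17+4 = 21
k=2,n=3: c = 21+5 = 26
k=2,n=4: c = 26+6 = 32
k=3,n=1: c = 32+4 = 36
k=3,n=2: c = 36+5 = 41
k=3,n=3: c = 41+6 = 47
k=3,n=4: c = 47+7 = 54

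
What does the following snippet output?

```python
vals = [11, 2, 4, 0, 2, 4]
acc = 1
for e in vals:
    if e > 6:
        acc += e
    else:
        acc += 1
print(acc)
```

17

e=11: >6, acc = 1+11 = 12
e=2: not >6, acc = 12+1 = 13
e=4: not >6, acc = 13+1 = 14
e=0: not >6, acc = 14+1 = 15
e=2: not >6, acc = 15+1 = 16
e=4: not >6, acc = 16+1 = 17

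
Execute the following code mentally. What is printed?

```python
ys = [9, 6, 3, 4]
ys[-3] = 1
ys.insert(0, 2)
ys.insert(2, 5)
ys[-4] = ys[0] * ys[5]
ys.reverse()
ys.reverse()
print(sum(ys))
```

ys[-3] = 1 → [9, 1, 3, 4]
insert 2 at 0 → [2, 9, 1, 3, 4]
insert 5 at 2 → [2, 9, 5, 1, 3, 4]
ys[-4] = ys[0]*ys[5] = 2*4 = 8 → [2, 9, 8, 1, 3, 4]
reverse → [4, 3, 1, 8, 9, 2]
reverse → [2, 9, 8, 1, 3, 4]
sum = 27

27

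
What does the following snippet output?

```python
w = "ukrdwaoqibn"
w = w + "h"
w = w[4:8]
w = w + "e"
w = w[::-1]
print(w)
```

+ 'h' → 'ukrdwaoqibnh'
slice [4:8] → 'waoq'
+ 'e' → 'waoqe'
reverse → 'eqoaw'

eqoaw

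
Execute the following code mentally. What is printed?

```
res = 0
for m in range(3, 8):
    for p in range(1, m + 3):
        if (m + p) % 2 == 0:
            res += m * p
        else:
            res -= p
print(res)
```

m=3,p=1: even sum, res = 0+3 = 3
m=3,p=2: odd sum, res = 3-2 = 1
m=3,p=3: even sum, res = 1+9 = 10
m=3,p=4: odd sum, res = 10-4 = 6
m=3,p=5: even sum, res = 6+15 = 21
m=4,p=1: odd sum, res = 21-1 = 20
m=4,p=2: even sum, res = 20+8 = 28
m=4,p=3: odd sum, res = 28-3 = 25
m=4,p=4: even sum, res = 25+16 = 41
m=4,p=5: odd sum, res = 41-5 = 36
m=4,p=6: even sum, res = 36+24 = 60
m=5,p=1: even sum, res = 60+5 = 65
m=5,p=2: odd sum, res = 65-2 = 63
m=5,p=3: even sum, res = 63+15 = 78
m=5,p=4: odd sum, res = 78-4 = 74
m=5,p=5: even sum, res = 74+25 = 99
m=5,p=6: odd sum, res = 99-6 = 93
m=5,p=7: even sum, res = 93+35 = 128
m=6,p=1: odd sum, res = 128-1 = 127
m=6,p=2: even sum, res = 127+12 = 139
m=6,p=3: odd sum, res = 139-3 = 136
m=6,p=4: even sum, res = 136+24 = 160
m=6,p=5: odd sum, res = 160-5 = 155
m=6,p=6: even sum, res = 155+36 = 191
m=6,p=7: odd sum, res = 191-7 = 184
m=6,p=8: even sum, res = 184+48 = 232
m=7,p=1: even sum, res = 232+7 = 239
m=7,p=2: odd sum, res = 239-2 = 237
m=7,p=3: even sum, res = 237+21 = 258
m=7,p=4: odd sum, res = 258-4 = 254
m=7,p=5: even sum, res = 254+35 = 289
m=7,p=6: odd sum, res = 289-6 = 283
m=7,p=7: even sum, res = 283+49 = 332
m=7,p=8: odd sum, res = 332-8 = 324
m=7,p=9: even sum, res = 324+63 = 387

387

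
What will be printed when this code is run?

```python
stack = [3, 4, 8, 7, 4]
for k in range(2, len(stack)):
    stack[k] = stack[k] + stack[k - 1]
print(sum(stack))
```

k=2: stack[2] = 8+4 = 12 → [3, 4, 12, 7, 4]
k=3: stack[3] = 7+12 = 19 → [3, 4, 12, 19, 4]
k=4: stack[4] = 4+19 = 23 → [3, 4, 12, 19, 23]
sum = 61

61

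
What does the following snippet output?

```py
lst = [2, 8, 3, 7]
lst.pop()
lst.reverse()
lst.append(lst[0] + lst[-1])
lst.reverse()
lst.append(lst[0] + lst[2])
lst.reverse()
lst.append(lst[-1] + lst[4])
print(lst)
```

pop() removes 7 → [2, 8, 3]
reverse → [3, 8, 2]
append lst[0]+lst[-1] = 3+2 = 5 → [3, 8, 2, 5]
reverse → [5, 2, 8, 3]
append lst[0]+lst[2] = 5+8 = 13 → [5, 2, 8, 3, 13]
reverse → [13, 3, 8, 2, 5]
append lst[-1]+lst[4] = 5+5 = 10 → [13, 3, 8, 2, 5, 10]

[13, 3, 8, 2, 5, 10]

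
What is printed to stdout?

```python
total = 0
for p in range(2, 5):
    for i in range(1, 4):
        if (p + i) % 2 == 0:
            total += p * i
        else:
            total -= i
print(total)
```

p=2,i=1: odd sum, total = 0-1 = -1
p=2,i=2: even sum, total = (-1)+4 = 3
p=2,i=3: odd sum, total = 3-3 = 0
p=3,i=1: even sum, total = 0+3 = 3
p=3,i=2: odd sum, total = 3-2 = 1
p=3,i=3: even sum, total = 1+9 = 10
p=4,i=1: odd sum, total = 10-1 = 9
p=4,i=2: even sum, total = 9+8 = 17
p=4,i=3: odd sum, total = 17-3 = 14

14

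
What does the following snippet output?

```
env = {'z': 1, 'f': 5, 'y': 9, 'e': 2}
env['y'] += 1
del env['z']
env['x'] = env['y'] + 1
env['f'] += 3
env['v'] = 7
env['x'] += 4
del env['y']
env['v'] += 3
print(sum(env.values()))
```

env['y'] = 9+1 = 10 → {'z': 1, 'f': 5, 'y': 10, 'e': 2}
del 'z' → {'f': 5, 'y': 10, 'e': 2}
env['x'] = env['y']+1 = 11 → {'f': 5, 'y': 10, 'e': 2, 'x': 11}
env['f'] = 5+3 = 8 → {'f': 8, 'y': 10, 'e': 2, 'x': 11}
env['v'] = 7 → {'f': 8, 'y': 10, 'e': 2, 'x': 11, 'v': 7}
env['x'] = 11+4 = 15 → {'f': 8, 'y': 10, 'e': 2, 'x': 15, 'v': 7}
del 'y' → {'f': 8, 'e': 2, 'x': 15, 'v': 7}
env['v'] = 7+3 = 10 → {'f': 8, 'e': 2, 'x': 15, 'v': 10}
sum of values = 35

35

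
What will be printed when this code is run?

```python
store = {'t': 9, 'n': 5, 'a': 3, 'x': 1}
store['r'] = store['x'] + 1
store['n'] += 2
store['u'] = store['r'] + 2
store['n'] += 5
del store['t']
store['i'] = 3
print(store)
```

store['r'] = store['x']+1 = 2 → {'t': 9, 'n': 5, 'a': 3, 'x': 1, 'r': 2}
store['n'] = 5+2 = 7 → {'t': 9, 'n': 7, 'a': 3, 'x': 1, 'r': 2}
store['u'] = store['r']+2 = 4 → {'t': 9, 'n': 7, 'a': 3, 'x': 1, 'r': 2, 'u': 4}
store['n'] = 7+5 = 12 → {'t': 9, 'n': 12, 'a': 3, 'x': 1, 'r': 2, 'u': 4}
del 't' → {'n': 12, 'a': 3, 'x': 1, 'r': 2, 'u': 4}
store['i'] = 3 → {'n': 12, 'a': 3, 'x': 1, 'r': 2, 'u': 4, 'i': 3}

{'n': 12, 'a': 3, 'x': 1, 'r': 2, 'u': 4, 'i': 3}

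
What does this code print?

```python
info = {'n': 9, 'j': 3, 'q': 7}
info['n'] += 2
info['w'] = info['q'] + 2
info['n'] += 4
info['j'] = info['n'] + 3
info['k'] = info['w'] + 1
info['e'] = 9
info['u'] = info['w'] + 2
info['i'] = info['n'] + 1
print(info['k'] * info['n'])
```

info['n'] = 9+2 = 11 → {'n': 11, 'j': 3, 'q': 7}
info['w'] = info['q']+2 = 9 → {'n': 11, 'j': 3, 'q': 7, 'w': 9}
info['n'] = 11+4 = 15 → {'n': 15, 'j': 3, 'q': 7, 'w': 9}
info['j'] = info['n']+3 = 18 → {'n': 15, 'j': 18, 'q': 7, 'w': 9}
info['k'] = info['w']+1 = 10 → {'n': 15, 'j': 18, 'q': 7, 'w': 9, 'k': 10}
info['e'] = 9 → {'n': 15, 'j': 18, 'q': 7, 'w': 9, 'k': 10, 'e': 9}
info['u'] = info['w']+2 = 11 → {'n': 15, 'j': 18, 'q': 7, 'w': 9, 'k': 10, 'e': 9, 'u': 11}
info['i'] = info['n']+1 = 16 → {'n': 15, 'j': 18, 'q': 7, 'w': 9, 'k': 10, 'e': 9, 'u': 11, 'i': 16}
info['k']*info['n'] = 10*15 = 150

150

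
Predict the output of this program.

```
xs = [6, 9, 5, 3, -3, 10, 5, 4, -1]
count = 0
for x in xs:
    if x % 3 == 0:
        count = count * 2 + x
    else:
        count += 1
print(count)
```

x=6: %3==0, count = 0*2+6 = 6
x=9: %3==0, count = 6*2+9 = 21
x=5: not %3==0, count = 21+1 = 22
x=3: %3==0, count = 22*2+3 = 47
x=-3: %3==0, count = 47*2+(-3) = 91
x=10: not %3==0, count = 91+1 = 92
x=5: not %3==0, count = 92+1 = 93
x=4: not %3==0, count = 93+1 = 94
x=-1: not %3==0, count = 94+1 = 95

95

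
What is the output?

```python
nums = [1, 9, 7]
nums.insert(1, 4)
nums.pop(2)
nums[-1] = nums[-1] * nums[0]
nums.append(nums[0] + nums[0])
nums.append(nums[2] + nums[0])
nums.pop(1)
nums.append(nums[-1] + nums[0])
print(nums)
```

insert 4 at 1 → [1, 4, 9, 7]
pop(2) removes 9 → [1, 4, 7]
nums[-1] = nums[-1]*nums[0] = 7*1 = 7 → [1, 4, 7]
append nums[0]+nums[0] = 1+1 = 2 → [1, 4, 7, 2]
append nums[2]+nums[0] = 7+1 = 8 → [1, 4, 7, 2, 8]
pop(1) removes 4 → [1, 7, 2, 8]
append nums[-1]+nums[0] = 8+1 = 9 → [1, 7, 2, 8, 9]

[1, 7, 2, 8, 9]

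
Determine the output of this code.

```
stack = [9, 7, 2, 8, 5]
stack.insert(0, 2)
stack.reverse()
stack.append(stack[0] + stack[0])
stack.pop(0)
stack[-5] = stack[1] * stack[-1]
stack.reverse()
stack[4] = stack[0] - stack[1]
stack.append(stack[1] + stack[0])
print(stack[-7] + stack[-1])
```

insert 2 at 0 → [2, 9, 7, 2, 8, 5]
reverse → [5, 8, 2, 7, 9, 2]
append stack[0]+stack[0] = 5+5 = 10 → [5, 8, 2, 7, 9, 2, 10]
pop(0) removes 5 → [8, 2, 7, 9, 2, 10]
stack[-5] = stack[1]*stack[-1] = 2*10 = 20 → [8, 20, 7, 9, 2, 10]
reverse → [10, 2, 9, 7, 20, 8]
stack[4] = stack[0]-stack[1] = 10-2 = 8 → [10, 2, 9, 7, 8, 8]
append stack[1]+stack[0] = 2+10 = 12 → [10, 2, 9, 7, 8, 8, 12]
stack[-7]+stack[-1] = 10+12 = 22

22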